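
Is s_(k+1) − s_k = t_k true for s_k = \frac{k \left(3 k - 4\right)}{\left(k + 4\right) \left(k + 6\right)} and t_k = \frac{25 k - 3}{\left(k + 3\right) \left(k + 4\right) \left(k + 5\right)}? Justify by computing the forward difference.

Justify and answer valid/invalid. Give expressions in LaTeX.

Invalid: residual \frac{3 \left(3 k^{3} - 14 k^{2} - 167 k + 18\right)}{k^{5} + 25 k^{4} + 245 k^{3} + 1175 k^{2} + 2754 k + 2520} ≠ 0.

s_(k+1) = (k + 1)*(3*k - 1)/((k + 5)*(k + 7))
s_(k+1) − s_k = 2*(17*k**2 + 89*k - 12)/(k**4 + 22*k**3 + 179*k**2 + 638*k + 840)
(s_(k+1) − s_k) − t_k = 3*(3*k**3 - 14*k**2 - 167*k + 18)/(k**5 + 25*k**4 + 245*k**3 + 1175*k**2 + 2754*k + 2520)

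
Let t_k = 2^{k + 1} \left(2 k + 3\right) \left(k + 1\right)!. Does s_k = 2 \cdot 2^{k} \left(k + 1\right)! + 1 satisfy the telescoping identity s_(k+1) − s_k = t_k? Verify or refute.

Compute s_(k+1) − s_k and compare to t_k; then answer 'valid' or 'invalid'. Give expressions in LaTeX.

s_(k+1) = 2*2**(k + 1)*factorial(k + 2) + 1
s_(k+1) − s_k = 2**(k + 1)*(2*k + 3)*factorial(k + 1)
(s_(k+1) − s_k) − t_k = 0

valid (s_(k+1) − s_k reduces to t_k)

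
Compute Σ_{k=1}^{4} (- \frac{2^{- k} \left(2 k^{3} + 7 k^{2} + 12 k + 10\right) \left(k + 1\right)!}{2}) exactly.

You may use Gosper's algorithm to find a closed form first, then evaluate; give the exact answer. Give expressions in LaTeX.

Σ = -1436

Step 1: r(k) = (2*k**4 + 17*k**3 + 58*k**2 + 95*k + 62)/(2*(2*k**3 + 7*k**2 + 12*k + 10)).
Factor: A=k/2 + 1; B=1; C=k**3 + 7*k**2/2 + 6*k + 5.
Key eq: (k/2 + 1)·f(k+1) = (1)·f(k) + (k**3 + 7*k**2/2 + 6*k + 5).
d = 2 from the (1,0,3) case.
Match coefficients ⇒ f(k) = 2*k**2 + 3*k - 1.
Then R = B(k−1)f/C = 2*(2*k**2 + 3*k - 1)/(2*k**3 + 7*k**2 + 12*k + 10), so s_k = R(k)·t_k = -(2*k**2 + 3*k - 1)*factorial(k + 1)/2**k.
Verify: -(2*k**3 + 7*k**2 + 12*k + 10)*factorial(k + 1)/(2*2**k) matches t_k.
Σ_(k=1)^(4) t_k = s_(5) − s_(1) = -1440 − (-4) = -1436.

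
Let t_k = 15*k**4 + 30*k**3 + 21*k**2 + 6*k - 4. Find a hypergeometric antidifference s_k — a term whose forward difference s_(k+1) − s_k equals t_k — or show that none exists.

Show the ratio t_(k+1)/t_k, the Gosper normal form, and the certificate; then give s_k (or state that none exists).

s_k = k*(3*k**4 - 3*k**2 - 4)

Ratio r(k) = (15*k**4 + 90*k**3 + 201*k**2 + 198*k + 68)/(15*k**4 + 30*k**3 + 21*k**2 + 6*k - 4).
Gosper form: A/B · C(k+1)/C(k) with A=1, B=1, C=k**4 + 2*k**3 + 7*k**2/5 + 2*k/5 - 4/15.
Set up (1)·f(k+1) − (1)·f(k) − (k**4 + 2*k**3 + 7*k**2/5 + 2*k/5 - 4/15) = 0.
deg f ≤ 5 (via 0,0,4).
Match coefficients ⇒ f(k) = k*(3*k**4 - 3*k**2 - 4)/15.
R(k) = B(k−1)·f(k)/C(k) = k*(3*k**4 - 3*k**2 - 4)/(15*k**4 + 30*k**3 + 21*k**2 + 6*k - 4); s_k = R·t_k = k*(3*k**4 - 3*k**2 - 4).
Δs = 15*k**4 + 30*k**3 + 21*k**2 + 6*k - 4, as required.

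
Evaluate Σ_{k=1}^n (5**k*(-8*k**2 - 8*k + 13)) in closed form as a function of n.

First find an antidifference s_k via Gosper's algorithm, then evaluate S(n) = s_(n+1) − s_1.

t_(k+1)/t_k = 5*(8*k**2 + 24*k + 3)/(8*k**2 + 8*k - 13).
So A=5 and B=1, with C=k**2 + k - 13/8.
Set up (5)·f(k+1) − (1)·f(k) − (k**2 + k - 13/8) = 0.
d = 2 from the (0,0,2) case.
Solve for f: f(k) = (k - 2)*(2*k + 1)/8 (degree 2 ≤ 2).
Get s_k = R·t_k = 5**k*(-2*k**2 + 3*k + 2) with R(k) = B(k−1)f(k)/C(k) = (k - 2)*(2*k + 1)/(8*k**2 + 8*k - 13).
Δs = 5**k*(-8*k**2 - 8*k + 13), as required.
Evaluate: s_(n+1) = 5**(n + 1)*(-2*n**2 - n + 3); subtract s_(1) = 15 ⇒ S(n) = -10*5**n*n**2 - 5*5**n*n + 15*5**n - 15.

S(n) = -10*5**n*n**2 - 5*5**n*n + 15*5**n - 15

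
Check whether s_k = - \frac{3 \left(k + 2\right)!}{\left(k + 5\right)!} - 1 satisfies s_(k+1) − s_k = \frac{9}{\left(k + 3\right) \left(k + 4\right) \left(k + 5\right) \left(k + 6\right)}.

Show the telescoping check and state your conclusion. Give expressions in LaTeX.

s_(k+1) = -3*factorial(k + 3)/factorial(k + 6) - 1
s_(k+1) − s_k = 9/((k + 3)*(k + 4)*(k + 5)*(k + 6))
(s_(k+1) − s_k) − t_k = 0

Valid — Δs_k = t_k.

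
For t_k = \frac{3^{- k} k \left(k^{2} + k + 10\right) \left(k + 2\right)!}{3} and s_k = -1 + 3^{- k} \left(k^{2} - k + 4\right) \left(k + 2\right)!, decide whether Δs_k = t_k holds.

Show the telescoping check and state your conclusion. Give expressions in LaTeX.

valid; difference matches t_k

s_(k+1) = 3**(-k - 1)*(-k + (k + 1)**2 + 3)*factorial(k + 3) - 1
s_(k+1) − s_k = k*(k**2 + k + 10)*factorial(k + 2)/(3*3**k)
(s_(k+1) − s_k) − t_k = 0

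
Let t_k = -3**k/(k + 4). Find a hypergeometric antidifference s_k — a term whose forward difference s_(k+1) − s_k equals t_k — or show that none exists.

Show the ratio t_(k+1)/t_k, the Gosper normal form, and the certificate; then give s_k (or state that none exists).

Compute t_(k+1)/t_k: get 3*(k + 4)/(k + 5).
So A=3*k + 12 and B=k + 5, with C=1.
Key eq: (3*k + 12)·f(k+1) = (k + 4)·f(k) + (1).
Bound: deg f ≤ -1.
deg f ≤ -1 is impossible — no certificate.

none — t_k is not Gosper-summable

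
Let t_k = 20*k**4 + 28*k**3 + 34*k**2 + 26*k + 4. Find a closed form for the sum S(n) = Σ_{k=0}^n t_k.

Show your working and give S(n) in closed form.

S(n) = 4*n**5 + 17*n**4 + 32*n**3 + 37*n**2 + 22*n + 4

Ratio r(k) = (10*k**4 + 54*k**3 + 119*k**2 + 129*k + 56)/(10*k**4 + 14*k**3 + 17*k**2 + 13*k + 2).
So A=1 and B=1, with C=k**4 + 7*k**3/5 + 17*k**2/10 + 13*k/10 + 1/5.
Solve (1)·f(k+1) − (1)·f(k) = k**4 + 7*k**3/5 + 17*k**2/10 + 13*k/10 + 1/5.
deg f ≤ 5 (via 0,0,4).
Solve for f: f(k) = k*(4*k**4 - 3*k**3 + 4*k**2 + 3*k - 4)/20 (degree 5 ≤ 5).
Certificate R = B(k−1)f/C = k*(4*k**4 - 3*k**3 + 4*k**2 + 3*k - 4)/(2*(10*k**4 + 14*k**3 + 17*k**2 + 13*k + 2)) gives s_k = k*(4*k**4 - 3*k**3 + 4*k**2 + 3*k - 4).
Verify: 20*k**4 + 28*k**3 + 34*k**2 + 26*k + 4 matches t_k.
Evaluate: s_(n+1) = 4*n**5 + 17*n**4 + 32*n**3 + 37*n**2 + 22*n + 4; subtract s_(0) = 0 ⇒ S(n) = 4*n**5 + 17*n**4 + 32*n**3 + 37*n**2 + 22*n + 4.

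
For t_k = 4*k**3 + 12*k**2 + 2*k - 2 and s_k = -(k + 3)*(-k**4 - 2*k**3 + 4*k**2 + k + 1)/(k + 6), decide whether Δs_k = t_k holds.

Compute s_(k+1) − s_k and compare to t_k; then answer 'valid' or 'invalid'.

s_(k+1) = (k**5 + 10*k**4 + 32*k**3 + 33*k**2 + k - 12)/(k + 7)
s_(k+1) − s_k = (4*k**5 + 55*k**4 + 224*k**3 + 294*k**2 + 25*k - 51)/(k**2 + 13*k + 42)
(s_(k+1) − s_k) − t_k = 3*(-3*k**4 - 34*k**3 - 78*k**2 - 11*k + 11)/(k**2 + 13*k + 42)

Invalid: residual 3*(-3*k**4 - 34*k**3 - 78*k**2 - 11*k + 11)/(k**2 + 13*k + 42) ≠ 0.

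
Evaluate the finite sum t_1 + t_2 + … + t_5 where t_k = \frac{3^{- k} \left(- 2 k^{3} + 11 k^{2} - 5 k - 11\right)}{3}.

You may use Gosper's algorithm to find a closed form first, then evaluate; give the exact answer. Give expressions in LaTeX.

Σ = -167/729

Compute t_(k+1)/t_k: get (2*k**3 - 5*k**2 - 11*k + 7)/(3*(2*k**3 - 11*k**2 + 5*k + 11)).
Take A(k)=1/3, B(k)=1, C(k)=k**3 - 11*k**2/2 + 5*k/2 + 11/2.
Need (1/3)·f(k+1) − (1)·f(k) = k**3 - 11*k**2/2 + 5*k/2 + 11/2.
Bound: deg f ≤ 3.
Solving with deg f ≤ 3: f(k) = -3*(k**3 - 4*k**2 + 4)/2.
Get s_k = R·t_k = (k**3 - 4*k**2 + 4)/3**k with R(k) = B(k−1)f(k)/C(k) = -3*(k**3 - 4*k**2 + 4)/(2*k**3 - 11*k**2 + 5*k + 11).
Check: Δs_k = (-2*k**3 + 11*k**2 - 5*k - 11)/(3*3**k). ✓
Telescoping: Σ = s_(6) − s_(1) = 76/729 − (1/3) = -167/729.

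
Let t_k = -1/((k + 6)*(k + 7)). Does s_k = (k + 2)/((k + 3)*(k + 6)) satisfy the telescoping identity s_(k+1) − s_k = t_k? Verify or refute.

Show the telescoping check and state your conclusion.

Invalid: residual 2*(k + 5)/(k**4 + 20*k**3 + 145*k**2 + 450*k + 504) ≠ 0.

s_(k+1) = (k + 3)/((k + 4)*(k + 7))
s_(k+1) − s_k = (-k**2 - 5*k - 2)/(k**4 + 20*k**3 + 145*k**2 + 450*k + 504)
(s_(k+1) − s_k) − t_k = 2*(k + 5)/(k**4 + 20*k**3 + 145*k**2 + 450*k + 504)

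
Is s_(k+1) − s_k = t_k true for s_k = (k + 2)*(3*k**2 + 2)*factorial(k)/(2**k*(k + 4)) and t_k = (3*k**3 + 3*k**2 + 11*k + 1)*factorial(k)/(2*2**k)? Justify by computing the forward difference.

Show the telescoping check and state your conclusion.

Invalid: residual -k*(3*k**3 + 15*k**2 + 17*k + 45)*factorial(k)/(2**k*(k + 4)*(k + 5)) ≠ 0.

s_(k+1) = (k + 3)*(3*k**2 + 6*k + 5)*factorial(k + 1)/(2*2**k*(k + 5))
s_(k+1) − s_k = (3*k**5 + 24*k**4 + 68*k**3 + 126*k**2 + 139*k + 20)*factorial(k)/(2*2**k*(k + 4)*(k + 5))
(s_(k+1) − s_k) − t_k = -k*(3*k**3 + 15*k**2 + 17*k + 45)*factorial(k)/(2**k*(k + 4)*(k + 5))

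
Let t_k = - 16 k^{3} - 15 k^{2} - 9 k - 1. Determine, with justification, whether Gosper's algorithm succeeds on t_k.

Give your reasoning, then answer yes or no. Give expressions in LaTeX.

Ratio r(k) = (16*k**3 + 63*k**2 + 87*k + 41)/(16*k**3 + 15*k**2 + 9*k + 1).
A = 1, B = 1, C = k**3 + 15*k**2/16 + 9*k/16 + 1/16.
Need (1)·f(k+1) − (1)·f(k) = k**3 + 15*k**2/16 + 9*k/16 + 1/16.
Bound: deg f ≤ 4.
Solving with deg f ≤ 4: f(k) = k*(4*k**3 - 3*k**2 + k - 1)/16.
Certificate R = B(k−1)f/C = k*(4*k**3 - 3*k**2 + k - 1)/(16*k**3 + 15*k**2 + 9*k + 1) gives s_k = k*(-4*k**3 + 3*k**2 - k + 1).
s_(k+1) − s_k = -16*k**3 - 15*k**2 - 9*k - 1 = t_k.

Yes. s_k = k \left(- 4 k^{3} + 3 k^{2} - k + 1\right).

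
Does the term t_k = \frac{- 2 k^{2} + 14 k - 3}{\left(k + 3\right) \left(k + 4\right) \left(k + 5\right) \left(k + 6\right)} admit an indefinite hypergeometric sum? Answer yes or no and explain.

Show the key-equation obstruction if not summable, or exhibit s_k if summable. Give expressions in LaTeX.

Yes. s_k = \frac{k \left(- k^{2} + 28 k - 47\right)}{20 \left(k + 3\right) \left(k + 4\right) \left(k + 5\right)}.

r(k) = (2*k**3 - 4*k**2 - 39*k - 27)/(2*k**3 - 95*k + 21) after simplifying.
Normal form (A,B,C) = (k + 3, k + 7, k**2 - 7*k + 3/2).
Set up (k + 3)·f(k+1) − (k + 6)·f(k) − (k**2 - 7*k + 3/2) = 0.
From deg A=1, deg B=1, deg C=2: d=3.
Solving with deg f ≤ 3: f(k) = k*(k**2 - 28*k + 47)/40.
Then R = B(k−1)f/C = k*(k + 6)*(k**2 - 28*k + 47)/(20*(2*k**2 - 14*k + 3)), so s_k = R(k)·t_k = k*(-k**2 + 28*k - 47)/(20*(k + 3)*(k + 4)*(k + 5)).
Verify: (-2*k**2 + 14*k - 3)/(k**4 + 18*k**3 + 119*k**2 + 342*k + 360) matches t_k.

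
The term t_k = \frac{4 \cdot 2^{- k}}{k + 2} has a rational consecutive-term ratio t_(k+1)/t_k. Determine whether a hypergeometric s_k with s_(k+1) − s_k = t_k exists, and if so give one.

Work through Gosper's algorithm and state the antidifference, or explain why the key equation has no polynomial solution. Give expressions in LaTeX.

The ratio is (k + 2)/(2*(k + 3)).
Take A(k)=k/2 + 1, B(k)=k + 3, C(k)=1.
Need (k/2 + 1)·f(k+1) − (k + 2)·f(k) = 1.
deg f ≤ -1 (via 1,1,0).
d = -1 < 0 ⇒ no nonzero polynomial f; not summable.

none (Gosper's algorithm certifies no s_k)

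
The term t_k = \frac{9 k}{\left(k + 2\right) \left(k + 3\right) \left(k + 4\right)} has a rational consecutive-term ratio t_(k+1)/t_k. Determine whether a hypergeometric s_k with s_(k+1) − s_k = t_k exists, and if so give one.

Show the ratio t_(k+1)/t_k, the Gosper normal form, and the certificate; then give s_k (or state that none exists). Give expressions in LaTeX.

Compute t_(k+1)/t_k: get (k + 1)*(k + 2)/(k*(k + 5)).
Factor: A=k + 2; B=k + 5; C=k.
Solve (k + 2)·f(k+1) − (k + 4)·f(k) = k.
Bound: deg f ≤ 2.
Solving with deg f ≤ 2: f(k) = k*(k - 1)/6.
Get s_k = R·t_k = 3*k*(k - 1)/(2*(k + 2)*(k + 3)) with R(k) = B(k−1)f(k)/C(k) = (k - 1)*(k + 4)/6.
Δs = 9*k/(k**3 + 9*k**2 + 26*k + 24), as required.

s_k = \frac{3 k \left(k - 1\right)}{2 \left(k + 2\right) \left(k + 3\right)}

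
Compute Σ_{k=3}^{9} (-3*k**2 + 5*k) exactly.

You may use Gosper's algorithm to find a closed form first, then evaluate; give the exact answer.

Σ = -630

Step 1: r(k) = (3*k**2 + k - 2)/(k*(3*k - 5)).
Factor: A=1; B=1; C=k**2 - 5*k/3.
Key eq: (1)·f(k+1) = (1)·f(k) + (k**2 - 5*k/3).
deg f ≤ 3 (via 0,0,2).
Match coefficients ⇒ f(k) = k*(k - 3)*(k - 1)/3.
So s_k = (B(k−1)f/C)·t_k = ((k - 3)*(k - 1)/(3*k - 5))·t_k = k*(-k**2 + 4*k - 3).
s_(k+1) − s_k = k*(5 - 3*k) = t_k.
Σ_(k=3)^(9) t_k = s_(10) − s_(3) = -630 − (0) = -630.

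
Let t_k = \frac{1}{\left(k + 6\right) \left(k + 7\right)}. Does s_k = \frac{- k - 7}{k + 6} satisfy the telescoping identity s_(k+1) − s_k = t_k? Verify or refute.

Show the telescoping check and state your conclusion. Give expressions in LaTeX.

s_(k+1) = (-k - 8)/(k + 7)
s_(k+1) − s_k = 1/(k**2 + 13*k + 42)
(s_(k+1) − s_k) − t_k = 0

Valid — Δs_k = t_k.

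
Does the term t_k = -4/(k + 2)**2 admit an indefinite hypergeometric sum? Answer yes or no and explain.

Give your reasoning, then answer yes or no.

No — the linear system for f has no solution.

Step 1: r(k) = (k + 2)**2/(k + 3)**2.
Gosper form: A/B · C(k+1)/C(k) with A=k**2 + 4*k + 4, B=k**2 + 6*k + 9, C=1.
Key eq: (k**2 + 4*k + 4)·f(k+1) = (k**2 + 4*k + 4)·f(k) + (1).
deg f ≤ 0 (via 2,2,0).
Generic f = c0 gives residual -1; -1 = 0 cannot hold, so t_k is not Gosper-summable.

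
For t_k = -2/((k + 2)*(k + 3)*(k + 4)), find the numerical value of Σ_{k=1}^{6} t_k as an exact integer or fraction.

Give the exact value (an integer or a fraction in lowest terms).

Compute t_(k+1)/t_k: get (k + 2)/(k + 5).
So A=k + 2 and B=k + 5, with C=1.
Set up (k + 2)·f(k+1) − (k + 4)·f(k) − (1) = 0.
From deg A=1, deg B=1, deg C=0: d=2.
Match coefficients ⇒ f(k) = k*(k + 5)/12.
R(k) = B(k−1)·f(k)/C(k) = k*(k + 4)*(k + 5)/12; s_k = R·t_k = k*(-k - 5)/(6*(k + 2)*(k + 3)).
s_(k+1) − s_k = -2/(k**3 + 9*k**2 + 26*k + 24) = t_k.
Telescoping: Σ = s_(7) − s_(1) = -7/45 − (-1/12) = -13/180.

Σ = -13/180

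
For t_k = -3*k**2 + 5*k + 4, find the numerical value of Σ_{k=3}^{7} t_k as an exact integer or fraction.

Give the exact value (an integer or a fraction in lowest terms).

The ratio is (3*k**2 + k - 6)/(3*k**2 - 5*k - 4).
Gosper form: A/B · C(k+1)/C(k) with A=1, B=1, C=k**2 - 5*k/3 - 4/3.
Key eq: (1)·f(k+1) = (1)·f(k) + (k**2 - 5*k/3 - 4/3).
d = 3 from the (0,0,2) case.
Match coefficients ⇒ f(k) = k*(k**2 - 4*k - 1)/3.
Certificate R = B(k−1)f/C = k*(k**2 - 4*k - 1)/(3*k**2 - 5*k - 4) gives s_k = k*(-k**2 + 4*k + 1).
s_(k+1) − s_k = -3*k**2 + 5*k + 4 = t_k.
Evaluate s at k=8 and k=3: -248 and 12; difference -260.

Σ = -260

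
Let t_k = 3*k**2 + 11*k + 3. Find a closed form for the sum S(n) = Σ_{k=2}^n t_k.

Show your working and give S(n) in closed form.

Step 1: r(k) = (3*k**2 + 17*k + 17)/(3*k**2 + 11*k + 3).
Take A(k)=1, B(k)=1, C(k)=k**2 + 11*k/3 + 1.
Need (1)·f(k+1) − (1)·f(k) = k**2 + 11*k/3 + 1.
Bound: deg f ≤ 3.
Solve for f: f(k) = k*(k**2 + 4*k - 2)/3 (degree 3 ≤ 3).
R(k) = B(k−1)·f(k)/C(k) = k*(k**2 + 4*k - 2)/(3*k**2 + 11*k + 3); s_k = R·t_k = k*(k**2 + 4*k - 2).
Δs = 3*k**2 + 11*k + 3, as required.
Σ_(k=2)^n t_k = s_(n+1) − s_(2) = (n**3 + 7*n**2 + 9*n + 3) − (20), i.e. n**3 + 7*n**2 + 9*n - 17.

S(n) = n**3 + 7*n**2 + 9*n - 17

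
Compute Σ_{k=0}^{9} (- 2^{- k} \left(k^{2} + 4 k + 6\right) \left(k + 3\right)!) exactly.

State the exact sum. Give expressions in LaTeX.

Step 1: r(k) = (k + 4)*(4*k + (k + 1)**2 + 10)/(2*(k**2 + 4*k + 6)).
Take A(k)=k/2 + 2, B(k)=1, C(k)=k**2 + 4*k + 6.
f must satisfy (k/2 + 2)·f(k+1) − (1)·f(k) = k**2 + 4*k + 6.
d = 1 from the (1,0,2) case.
Solve for f: f(k) = 2*(k + 1) (degree 1 ≤ 1).
Get s_k = R·t_k = -2**(1 - k)*(k + 1)*factorial(k + 3) with R(k) = B(k−1)f(k)/C(k) = 2*(k + 1)/(k**2 + 4*k + 6).
Δs = -(k**2 + 4*k + 6)*factorial(k + 3)/2**k, as required.
Evaluate s at k=10 and k=0: -133783650 and -12; difference -133783638.

Σ = -133783638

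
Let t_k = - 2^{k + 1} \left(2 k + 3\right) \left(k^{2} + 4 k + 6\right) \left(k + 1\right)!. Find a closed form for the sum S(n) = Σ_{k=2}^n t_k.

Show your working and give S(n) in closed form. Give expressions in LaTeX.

S(n) = - 4 \cdot 2^{n} n^{4} n! - 28 \cdot 2^{n} n^{3} n! - 76 \cdot 2^{n} n^{2} n! - 92 \cdot 2^{n} n n! - 40 \cdot 2^{n} n! + 480

Compute t_(k+1)/t_k: get 2*(k + 2)*(2*k + 5)*(4*k + (k + 1)**2 + 10)/((2*k + 3)*(k**2 + 4*k + 6)).
Gosper form: A/B · C(k+1)/C(k) with A=2*k + 4, B=1, C=k**3 + 11*k**2/2 + 12*k + 9.
Solve (2*k + 4)·f(k+1) − (1)·f(k) = k**3 + 11*k**2/2 + 12*k + 9.
Degrees (1,0,3) ⇒ d ≤ 2.
Coefficient equations give f(k) = (k**2 + 2*k + 2)/2.
Get s_k = R·t_k = -2**(k + 1)*(k**2 + 2*k + 2)*factorial(k + 1) with R(k) = B(k−1)f(k)/C(k) = (k**2 + 2*k + 2)/((2*k + 3)*(k**2 + 4*k + 6)).
Check: Δs_k = -2**(k + 1)*(2*k + 3)*(k**2 + 4*k + 6)*factorial(k + 1). ✓
Evaluate: s_(n+1) = -2**(n + 2)*(n**2 + 4*n + 5)*factorial(n + 2); subtract s_(2) = -480 ⇒ S(n) = -4*2**n*n**4*factorial(n) - 28*2**n*n**3*factorial(n) - 76*2**n*n**2*factorial(n) - 92*2**n*n*factorial(n) - 40*2**n*factorial(n) + 480.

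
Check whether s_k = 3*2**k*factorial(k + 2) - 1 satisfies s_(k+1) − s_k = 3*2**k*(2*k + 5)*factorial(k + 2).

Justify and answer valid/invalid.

Valid: the claim telescopes to t_k.

s_(k+1) = 3*2**(k + 1)*factorial(k + 3) - 1
s_(k+1) − s_k = 3*2**k*(2*k + 5)*factorial(k + 2)
(s_(k+1) − s_k) − t_k = 0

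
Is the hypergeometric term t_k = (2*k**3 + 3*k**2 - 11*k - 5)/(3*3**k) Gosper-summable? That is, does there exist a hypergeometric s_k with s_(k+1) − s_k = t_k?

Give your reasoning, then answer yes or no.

Yes. s_k = (-k**3 - 3*k**2 + k + 1)/3**k.

r(k) = (2*k**3 + 9*k**2 + k - 11)/(3*(2*k**3 + 3*k**2 - 11*k - 5)) after simplifying.
Factor: A=1/3; B=1; C=k**3 + 3*k**2/2 - 11*k/2 - 5/2.
f must satisfy (1/3)·f(k+1) − (1)·f(k) = k**3 + 3*k**2/2 - 11*k/2 - 5/2.
deg f ≤ 3 (via 0,0,3).
Solve for f: f(k) = -3*(k**3 + 3*k**2 - k - 1)/2 (degree 3 ≤ 3).
Then R = B(k−1)f/C = -3*(k**3 + 3*k**2 - k - 1)/(2*k**3 + 3*k**2 - 11*k - 5), so s_k = R(k)·t_k = (-k**3 - 3*k**2 + k + 1)/3**k.
Verify: (2*k**3 + 3*k**2 - 11*k - 5)/(3*3**k) matches t_k.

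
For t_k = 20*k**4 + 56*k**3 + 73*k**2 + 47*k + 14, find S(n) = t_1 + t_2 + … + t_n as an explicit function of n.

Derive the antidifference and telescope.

S(n) = n*(4*n**4 + 24*n**3 + 59*n**2 + 74*n + 49)

The ratio is (20*k**4 + 136*k**3 + 361*k**2 + 441*k + 210)/(20*k**4 + 56*k**3 + 73*k**2 + 47*k + 14).
Gosper form: A/B · C(k+1)/C(k) with A=1, B=1, C=k**4 + 14*k**3/5 + 73*k**2/20 + 47*k/20 + 7/10.
Key eq: (1)·f(k+1) = (1)·f(k) + (k**4 + 14*k**3/5 + 73*k**2/20 + 47*k/20 + 7/10).
deg f ≤ 5 (via 0,0,4).
Solving with deg f ≤ 5: f(k) = k*(2*k**2 - k + 1)*(2*k**2 + 3*k + 2)/20.
Get s_k = R·t_k = k*(4*k**4 + 4*k**3 + 3*k**2 + k + 2) with R(k) = B(k−1)f(k)/C(k) = k*(2*k**2 - k + 1)/(10*k**2 + 13*k + 7).
s_(k+1) − s_k = 20*k**4 + 56*k**3 + 73*k**2 + 47*k + 14 = t_k.
Σ_(k=1)^n t_k = s_(n+1) − s_(1) = (4*n**5 + 24*n**4 + 59*n**3 + 74*n**2 + 49*n + 14) − (14), i.e. n*(4*n**4 + 24*n**3 + 59*n**2 + 74*n + 49).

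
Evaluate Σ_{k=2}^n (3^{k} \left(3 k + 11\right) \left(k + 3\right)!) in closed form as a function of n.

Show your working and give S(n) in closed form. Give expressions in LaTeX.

r(k) = 3*(k + 4)*(3*k + 14)/(3*k + 11) after simplifying.
Normal form (A,B,C) = (3*k + 12, 1, k + 11/3).
Set up (3*k + 12)·f(k+1) − (1)·f(k) − (k + 11/3) = 0.
From deg A=1, deg B=0, deg C=1: d=0.
A polynomial solution: f(k) = 1/3.
Get s_k = R·t_k = 3**k*factorial(k + 3) with R(k) = B(k−1)f(k)/C(k) = 1/(3*k + 11).
s_(k+1) − s_k = 3**k*(3*k + 11)*factorial(k + 3) = t_k.
s_(n+1) = 3**(n + 1)*factorial(n + 4) and s_(2) = 1080, so S(n) = 3*3**n*factorial(n + 4) - 1080.

S(n) = 3 \cdot 3^{n} \left(n + 4\right)! - 1080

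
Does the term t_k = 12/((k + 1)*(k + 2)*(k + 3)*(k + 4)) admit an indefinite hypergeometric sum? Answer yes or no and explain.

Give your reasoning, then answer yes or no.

Compute t_(k+1)/t_k: get (k + 1)/(k + 5).
A = k + 1, B = k + 5, C = 1.
f must satisfy (k + 1)·f(k+1) − (k + 4)·f(k) = 1.
Degrees (1,1,0) ⇒ d ≤ 3.
A polynomial solution: f(k) = k*(k**2 + 6*k + 11)/18.
Certificate R = B(k−1)f/C = k*(k + 4)*(k**2 + 6*k + 11)/18 gives s_k = 2*k*(k**2 + 6*k + 11)/(3*(k + 1)*(k + 2)*(k + 3)).
Check: Δs_k = 12/(k**4 + 10*k**3 + 35*k**2 + 50*k + 24). ✓

Yes. s_k = 2*k*(k**2 + 6*k + 11)/(3*(k + 1)*(k + 2)*(k + 3)).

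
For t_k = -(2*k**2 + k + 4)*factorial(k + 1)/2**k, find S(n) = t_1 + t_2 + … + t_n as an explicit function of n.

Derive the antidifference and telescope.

S(n) = 2 - 2*n*factorial(n + 2)/2**n - factorial(n + 2)/2**n

Step 1: r(k) = (k + 2)*(k + 2*(k + 1)**2 + 5)/(2*(2*k**2 + k + 4)).
Normal form (A,B,C) = (k/2 + 1, 1, k**2 + k/2 + 2).
Need (k/2 + 1)·f(k+1) − (1)·f(k) = k**2 + k/2 + 2.
Degrees (1,0,2) ⇒ d ≤ 1.
A polynomial solution: f(k) = 2*k - 1.
So s_k = (B(k−1)f/C)·t_k = (2*(2*k - 1)/(2*k**2 + k + 4))·t_k = -2**(1 - k)*(2*k - 1)*factorial(k + 1).
Verify: -(2*k**2 + k + 4)*factorial(k + 1)/2**k matches t_k.
Evaluate: s_(n+1) = -(2*n + 1)*factorial(n + 2)/2**n; subtract s_(1) = -2 ⇒ S(n) = 2 - 2*n*factorial(n + 2)/2**n - factorial(n + 2)/2**n.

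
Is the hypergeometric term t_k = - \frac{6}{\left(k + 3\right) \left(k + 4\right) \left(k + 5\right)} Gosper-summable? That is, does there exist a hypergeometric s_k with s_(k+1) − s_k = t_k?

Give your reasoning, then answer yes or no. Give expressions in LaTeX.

Yes. s_k = \frac{k \left(- k - 7\right)}{4 \left(k + 3\right) \left(k + 4\right)}.

The ratio is (k + 3)/(k + 6).
So A=k + 3 and B=k + 6, with C=1.
f must satisfy (k + 3)·f(k+1) − (k + 5)·f(k) = 1.
deg f ≤ 2 (via 1,1,0).
Coefficient equations give f(k) = k*(k + 7)/24.
Certificate R = B(k−1)f/C = k*(k + 5)*(k + 7)/24 gives s_k = k*(-k - 7)/(4*(k + 3)*(k + 4)).
Verify: -6/(k**3 + 12*k**2 + 47*k + 60) matches t_k.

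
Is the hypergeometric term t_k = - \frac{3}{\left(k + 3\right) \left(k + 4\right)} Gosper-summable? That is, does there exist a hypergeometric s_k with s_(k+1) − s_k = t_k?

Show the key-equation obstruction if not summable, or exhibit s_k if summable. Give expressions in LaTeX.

Ratio r(k) = (k + 3)/(k + 5).
So A=k + 3 and B=k + 5, with C=1.
Solve (k + 3)·f(k+1) − (k + 4)·f(k) = 1.
d = 1 from the (1,1,0) case.
Match coefficients ⇒ f(k) = k/3.
Get s_k = R·t_k = -k/(k + 3) with R(k) = B(k−1)f(k)/C(k) = k*(k + 4)/3.
Verify: -3/(k**2 + 7*k + 12) matches t_k.

Yes. s_k = - \frac{k}{k + 3}.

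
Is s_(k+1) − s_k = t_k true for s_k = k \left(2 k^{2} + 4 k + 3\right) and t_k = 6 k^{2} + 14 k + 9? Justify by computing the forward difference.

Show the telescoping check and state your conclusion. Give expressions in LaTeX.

s_(k+1) = (k + 1)*(4*k + 2*(k + 1)**2 + 7)
s_(k+1) − s_k = 6*k**2 + 14*k + 9
(s_(k+1) − s_k) − t_k = 0

Valid: the claim telescopes to t_k.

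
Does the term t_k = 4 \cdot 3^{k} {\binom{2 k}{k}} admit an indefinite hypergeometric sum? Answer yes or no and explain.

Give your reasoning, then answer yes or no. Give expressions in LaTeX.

No; the degree bound rules out any f.

Compute t_(k+1)/t_k: get 6*(2*k + 1)/(k + 1).
Take A(k)=12*k + 6, B(k)=k + 1, C(k)=1.
f must satisfy (12*k + 6)·f(k+1) − (k)·f(k) = 1.
Bound: deg f ≤ -1.
deg f ≤ -1 is impossible — no certificate.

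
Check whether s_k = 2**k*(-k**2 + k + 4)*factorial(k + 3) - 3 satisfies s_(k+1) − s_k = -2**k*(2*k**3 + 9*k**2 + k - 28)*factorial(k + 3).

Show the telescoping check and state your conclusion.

s_(k+1) = 2**(k + 1)*(k - (k + 1)**2 + 5)*factorial(k + 4) - 3
s_(k+1) − s_k = -2**k*(2*k**3 + 9*k**2 + k - 28)*factorial(k + 3)
(s_(k+1) − s_k) − t_k = 0

valid (s_(k+1) − s_k reduces to t_k)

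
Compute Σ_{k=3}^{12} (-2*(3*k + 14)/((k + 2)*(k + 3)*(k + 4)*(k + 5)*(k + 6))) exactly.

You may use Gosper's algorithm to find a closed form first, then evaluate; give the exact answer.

Ratio r(k) = (k + 2)*(3*k + 17)/((k + 7)*(3*k + 14)).
Gosper form: A/B · C(k+1)/C(k) with A=k + 2, B=k + 7, C=k + 14/3.
Solve (k + 2)·f(k+1) − (k + 6)·f(k) = k + 14/3.
d = 4 from the (1,1,1) case.
Solve for f: f(k) = k*(k + 4)*(k**2 + 10*k + 31)/90 (degree 4 ≤ 4).
So s_k = (B(k−1)f/C)·t_k = (k*(k + 4)*(k + 6)*(k**2 + 10*k + 31)/(30*(3*k + 14)))·t_k = k*(-k**2 - 10*k - 31)/(15*(k**3 + 10*k**2 + 31*k + 30)).
Check: Δs_k = 2*(-3*k - 14)/(k**5 + 20*k**4 + 155*k**3 + 580*k**2 + 1044*k + 720). ✓
Σ_(k=3)^(12) t_k = s_(13) − s_(3) = -143/2160 − (-7/120) = -17/2160.

Σ = -17/2160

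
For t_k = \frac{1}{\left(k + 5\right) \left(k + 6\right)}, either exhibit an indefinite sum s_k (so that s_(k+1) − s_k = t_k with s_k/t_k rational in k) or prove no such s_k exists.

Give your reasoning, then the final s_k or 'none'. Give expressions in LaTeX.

Compute t_(k+1)/t_k: get (k + 5)/(k + 7).
Take A(k)=k + 5, B(k)=k + 7, C(k)=1.
Key eq: (k + 5)·f(k+1) = (k + 6)·f(k) + (1).
d = 1 from the (1,1,0) case.
Match coefficients ⇒ f(k) = k/5.
Then R = B(k−1)f/C = k*(k + 6)/5, so s_k = R(k)·t_k = k/(5*(k + 5)).
Check: Δs_k = 1/(k**2 + 11*k + 30). ✓

s_k = \frac{k}{5 \left(k + 5\right)}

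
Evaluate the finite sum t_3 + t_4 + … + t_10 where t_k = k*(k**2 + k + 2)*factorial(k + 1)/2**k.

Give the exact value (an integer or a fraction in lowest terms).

Step 1: r(k) = (k + 1)*(k + 2)*(k + (k + 1)**2 + 3)/(2*k*(k**2 + k + 2)).
Factor: A=k/2 + 1; B=1; C=k**3 + k**2 + 2*k.
Need (k/2 + 1)·f(k+1) − (1)·f(k) = k**3 + k**2 + 2*k.
Bound: deg f ≤ 2.
Match coefficients ⇒ f(k) = 2*(k - 2)*(k + 1).
Get s_k = R·t_k = 2**(1 - k)*(k - 2)*(k + 1)*factorial(k + 1) with R(k) = B(k−1)f(k)/C(k) = 2*(k - 2)*(k + 1)/(k*(k**2 + k + 2)).
Check: Δs_k = k*(k**2 + k + 2)*factorial(k + 1)/2**k. ✓
Evaluate s at k=11 and k=3: 50519700 and 24; difference 50519676.

Σ = 50519676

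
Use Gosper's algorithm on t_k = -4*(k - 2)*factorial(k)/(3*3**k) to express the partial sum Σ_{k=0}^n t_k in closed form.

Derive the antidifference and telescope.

S(n) = 4 - 4*factorial(n + 1)/(3*3**n)

t_(k+1)/t_k = (k**2 - 1)/(3*(k - 2)).
So A=k/3 + 1/3 and B=1, with C=k - 2.
Need (k/3 + 1/3)·f(k+1) − (1)·f(k) = k - 2.
deg f ≤ 0 (via 1,0,1).
Solving with deg f ≤ 0: f(k) = 3.
R(k) = B(k−1)·f(k)/C(k) = 3/(k - 2); s_k = R·t_k = -4*factorial(k)/3**k.
Verify: -4*(k - 2)*factorial(k)/(3*3**k) matches t_k.
s_(n+1) = -4*3**(-n - 1)*factorial(n + 1) and s_(0) = -4, so S(n) = 4 - 4*factorial(n + 1)/(3*3**n).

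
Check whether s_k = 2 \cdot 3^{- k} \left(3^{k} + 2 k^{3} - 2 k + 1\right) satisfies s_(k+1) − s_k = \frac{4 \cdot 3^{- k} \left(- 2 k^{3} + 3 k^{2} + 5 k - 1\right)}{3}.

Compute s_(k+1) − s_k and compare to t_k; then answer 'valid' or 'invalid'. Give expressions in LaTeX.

valid (s_(k+1) − s_k reduces to t_k)

s_(k+1) = 2*(3*3**k - 2*k + 2*(k + 1)**3 - 1)/(3*3**k)
s_(k+1) − s_k = 4*(-2*k**3 + 3*k**2 + 5*k - 1)/(3*3**k)
(s_(k+1) − s_k) − t_k = 0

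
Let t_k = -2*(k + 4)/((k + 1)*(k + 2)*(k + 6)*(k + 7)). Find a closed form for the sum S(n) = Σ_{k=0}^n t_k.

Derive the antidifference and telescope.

Compute t_(k+1)/t_k: get (k + 1)*(k + 5)*(k + 6)/((k + 3)*(k + 4)*(k + 8)).
Normal form (A,B,C) = (k + 1, k + 8, k**4 + 16*k**3 + 95*k**2 + 248*k + 240).
Need (k + 1)·f(k+1) − (k + 7)·f(k) = k**4 + 16*k**3 + 95*k**2 + 248*k + 240.
From deg A=1, deg B=1, deg C=4: d=6.
A polynomial solution: f(k) = k*(k + 2)*(k + 3)*(k + 4)*(k + 5)*(k + 7)/12.
Get s_k = R·t_k = k*(-k - 7)/(6*(k**2 + 7*k + 6)) with R(k) = B(k−1)f(k)/C(k) = k*(k + 2)*(k + 7)**2/(12*(k + 4)).
s_(k+1) − s_k = 2*(-k - 4)/(k**4 + 16*k**3 + 83*k**2 + 152*k + 84) = t_k.
s_(n+1) = (-n**2 - 9*n - 8)/(6*(n**2 + 9*n + 14)) and s_(0) = 0, so S(n) = (-n**2 - 9*n - 8)/(6*(n**2 + 9*n + 14)).

S(n) = (-n**2 - 9*n - 8)/(6*(n**2 + 9*n + 14))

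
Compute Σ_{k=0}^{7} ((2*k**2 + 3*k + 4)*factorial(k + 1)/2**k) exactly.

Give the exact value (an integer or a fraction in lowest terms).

Σ = 48193

t_(k+1)/t_k = (k + 2)*(3*k + 2*(k + 1)**2 + 7)/(2*(2*k**2 + 3*k + 4)).
Factor: A=k/2 + 1; B=1; C=k**2 + 3*k/2 + 2.
Need (k/2 + 1)·f(k+1) − (1)·f(k) = k**2 + 3*k/2 + 2.
Degrees (1,0,2) ⇒ d ≤ 1.
A polynomial solution: f(k) = 2*k + 1.
Then R = B(k−1)f/C = 2*(2*k + 1)/(2*k**2 + 3*k + 4), so s_k = R(k)·t_k = 2**(1 - k)*(2*k + 1)*factorial(k + 1).
Check: Δs_k = (2*k**2 + 3*k + 4)*factorial(k + 1)/2**k. ✓
Sum = s_(8) − s_(0); s_(8) = 48195, s_(0) = 2 ⇒ 48193.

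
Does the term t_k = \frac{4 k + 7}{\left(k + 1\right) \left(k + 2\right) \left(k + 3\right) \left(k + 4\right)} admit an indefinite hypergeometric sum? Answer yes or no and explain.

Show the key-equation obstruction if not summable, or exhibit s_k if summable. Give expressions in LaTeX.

Yes. s_k = \frac{k \left(k^{2} + 6 k + 7\right)}{2 \left(k + 1\right) \left(k + 2\right) \left(k + 3\right)}.

t_(k+1)/t_k = (k + 1)*(4*k + 11)/((k + 5)*(4*k + 7)).
Gosper form: A/B · C(k+1)/C(k) with A=k + 1, B=k + 5, C=k + 7/4.
Need (k + 1)·f(k+1) − (k + 4)·f(k) = k + 7/4.
Bound: deg f ≤ 3.
Match coefficients ⇒ f(k) = k*(k**2 + 6*k + 7)/8.
Certificate R = B(k−1)f/C = k*(k + 4)*(k**2 + 6*k + 7)/(2*(4*k + 7)) gives s_k = k*(k**2 + 6*k + 7)/(2*(k + 1)*(k + 2)*(k + 3)).
s_(k+1) − s_k = (4*k + 7)/(k**4 + 10*k**3 + 35*k**2 + 50*k + 24) = t_k.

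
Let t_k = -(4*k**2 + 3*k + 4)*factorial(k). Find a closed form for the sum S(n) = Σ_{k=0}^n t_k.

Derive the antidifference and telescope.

t_(k+1)/t_k = (k + 1)*(3*k + 4*(k + 1)**2 + 7)/(4*k**2 + 3*k + 4).
Gosper form: A/B · C(k+1)/C(k) with A=k + 1, B=1, C=k**2 + 3*k/4 + 1.
f must satisfy (k + 1)·f(k+1) − (1)·f(k) = k**2 + 3*k/4 + 1.
deg f ≤ 1 (via 1,0,2).
Solving with deg f ≤ 1: f(k) = (4*k - 1)/4.
So s_k = (B(k−1)f/C)·t_k = ((4*k - 1)/(4*k**2 + 3*k + 4))·t_k = -(4*k - 1)*factorial(k).
Δs = -(4*k**2 + 3*k + 4)*factorial(k), as required.
Σ_(k=0)^n t_k = s_(n+1) − s_(0) = (-(4*n + 3)*factorial(n + 1)) − (1), i.e. -4*n**2*factorial(n) - 7*n*factorial(n) - 3*factorial(n) - 1.

S(n) = -4*n**2*factorial(n) - 7*n*factorial(n) - 3*factorial(n) - 1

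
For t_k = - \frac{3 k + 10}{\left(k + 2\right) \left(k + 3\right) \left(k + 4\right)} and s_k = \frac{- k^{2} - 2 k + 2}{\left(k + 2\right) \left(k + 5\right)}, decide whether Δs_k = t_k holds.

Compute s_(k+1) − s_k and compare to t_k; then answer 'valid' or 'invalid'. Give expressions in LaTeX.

s_(k+1) = (-2*k - (k + 1)**2)/((k + 3)*(k + 6))
s_(k+1) − s_k = (-5*k**2 - 29*k - 46)/(k**4 + 16*k**3 + 91*k**2 + 216*k + 180)
(s_(k+1) − s_k) − t_k = 2*(-k**3 - 3*k**2 + 19*k + 58)/(k**5 + 20*k**4 + 155*k**3 + 580*k**2 + 1044*k + 720)

Invalid: residual \frac{2 \left(- k^{3} - 3 k^{2} + 19 k + 58\right)}{k^{5} + 20 k^{4} + 155 k^{3} + 580 k^{2} + 1044 k + 720} ≠ 0.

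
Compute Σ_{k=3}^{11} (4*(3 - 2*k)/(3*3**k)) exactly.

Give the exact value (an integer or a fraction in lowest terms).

Σ = -157420/531441

t_(k+1)/t_k = (2*k - 1)/(3*(2*k - 3)).
Normal form (A,B,C) = (1/3, 1, k - 3/2).
f must satisfy (1/3)·f(k+1) − (1)·f(k) = k - 3/2.
d = 1 from the (0,0,1) case.
Coefficient equations give f(k) = -3*(k - 1)/2.
R(k) = B(k−1)·f(k)/C(k) = -3*(k - 1)/(2*k - 3); s_k = R·t_k = 4*(k - 1)/3**k.
Verify: 4*(3 - 2*k)/(3*3**k) matches t_k.
Telescoping: Σ = s_(12) − s_(3) = 44/531441 − (8/27) = -157420/531441.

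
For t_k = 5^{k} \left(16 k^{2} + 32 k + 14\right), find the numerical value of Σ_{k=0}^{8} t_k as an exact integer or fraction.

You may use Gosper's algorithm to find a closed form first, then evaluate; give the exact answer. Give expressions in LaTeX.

r(k) = 5*(8*k**2 + 32*k + 31)/(8*k**2 + 16*k + 7) after simplifying.
Gosper form: A/B · C(k+1)/C(k) with A=5, B=1, C=k**2 + 2*k + 7/8.
Need (5)·f(k+1) − (1)·f(k) = k**2 + 2*k + 7/8.
Bound: deg f ≤ 2.
Solving with deg f ≤ 2: f(k) = (4*k**2 - 2*k + 1)/16.
Get s_k = R·t_k = 5**k*(4*k**2 - 2*k + 1) with R(k) = B(k−1)f(k)/C(k) = (4*k**2 - 2*k + 1)/(2*(8*k**2 + 16*k + 7)).
Δs = 5**k*(16*k**2 + 32*k + 14), as required.
Sum = s_(9) − s_(0); s_(9) = 599609375, s_(0) = 1 ⇒ 599609374.

Σ = 599609374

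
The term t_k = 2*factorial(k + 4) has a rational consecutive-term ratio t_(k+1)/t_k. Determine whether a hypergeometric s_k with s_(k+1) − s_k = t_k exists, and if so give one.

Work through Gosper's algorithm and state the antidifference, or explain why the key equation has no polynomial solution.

none (Gosper's algorithm certifies no s_k)

Step 1: r(k) = k + 5.
Take A(k)=k + 5, B(k)=1, C(k)=1.
Key eq: (k + 5)·f(k+1) = (1)·f(k) + (1).
d = -1 from the (1,0,0) case.
d = -1 < 0 ⇒ no nonzero polynomial f; not summable.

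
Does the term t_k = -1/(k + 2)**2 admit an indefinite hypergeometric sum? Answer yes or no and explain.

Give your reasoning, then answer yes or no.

No — the linear system for f has no solution.

r(k) = (k + 2)**2/(k + 3)**2 after simplifying.
Take A(k)=k**2 + 4*k + 4, B(k)=k**2 + 6*k + 9, C(k)=1.
Key eq: (k**2 + 4*k + 4)·f(k+1) = (k**2 + 4*k + 4)·f(k) + (1).
From deg A=2, deg B=2, deg C=0: d=0.
f = c0 ⇒ A·f(k+1) − B(k−1)·f(k) − C = -1. The system {-1 = 0} is inconsistent; no antidifference.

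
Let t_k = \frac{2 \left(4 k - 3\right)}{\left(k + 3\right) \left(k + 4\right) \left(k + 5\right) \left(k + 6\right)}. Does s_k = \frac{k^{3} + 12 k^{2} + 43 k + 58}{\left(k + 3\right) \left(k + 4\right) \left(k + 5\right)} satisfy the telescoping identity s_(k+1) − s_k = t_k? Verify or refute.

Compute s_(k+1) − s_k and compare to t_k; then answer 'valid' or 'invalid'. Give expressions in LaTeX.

Valid — Δs_k = t_k.

s_(k+1) = (43*k + (k + 1)**3 + 12*(k + 1)**2 + 101)/((k + 4)*(k + 5)*(k + 6))
s_(k+1) − s_k = 2*(4*k - 3)/(k**4 + 18*k**3 + 119*k**2 + 342*k + 360)
(s_(k+1) − s_k) − t_k = 0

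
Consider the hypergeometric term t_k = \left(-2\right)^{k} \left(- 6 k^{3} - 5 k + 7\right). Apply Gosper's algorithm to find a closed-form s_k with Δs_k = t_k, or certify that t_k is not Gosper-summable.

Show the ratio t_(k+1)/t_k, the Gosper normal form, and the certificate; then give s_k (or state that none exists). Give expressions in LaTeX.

The ratio is 2*(-5*k - 6*(k + 1)**3 + 2)/(6*k**3 + 5*k - 7).
Gosper form: A/B · C(k+1)/C(k) with A=-2, B=1, C=k**3 + 5*k/6 - 7/6.
f must satisfy (-2)·f(k+1) − (1)·f(k) = k**3 + 5*k/6 - 7/6.
Degrees (0,0,3) ⇒ d ≤ 3.
Coefficient equations give f(k) = -(2*k**3 - 4*k**2 + 3*k - 3)/6.
Get s_k = R·t_k = (-2)**k*(2*k**3 - 4*k**2 + 3*k - 3) with R(k) = B(k−1)f(k)/C(k) = -(2*k**3 - 4*k**2 + 3*k - 3)/(6*k**3 + 5*k - 7).
Δs = (-2)**k*(-6*k**3 - 5*k + 7), as required.

s_k = \left(-2\right)^{k} \left(2 k^{3} - 4 k^{2} + 3 k - 3\right)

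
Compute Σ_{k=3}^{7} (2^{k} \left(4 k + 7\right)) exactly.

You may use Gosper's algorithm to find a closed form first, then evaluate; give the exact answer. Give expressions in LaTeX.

The ratio is 2*(4*k + 11)/(4*k + 7).
Take A(k)=2, B(k)=1, C(k)=k + 7/4.
Need (2)·f(k+1) − (1)·f(k) = k + 7/4.
d = 1 from the (0,0,1) case.
Solve for f: f(k) = (4*k - 1)/4 (degree 1 ≤ 1).
R(k) = B(k−1)·f(k)/C(k) = (4*k - 1)/(4*k + 7); s_k = R·t_k = 2**k*(4*k - 1).
s_(k+1) − s_k = 2**k*(4*k + 7) = t_k.
Sum = s_(8) − s_(3); s_(8) = 7936, s_(3) = 88 ⇒ 7848.

Σ = 7848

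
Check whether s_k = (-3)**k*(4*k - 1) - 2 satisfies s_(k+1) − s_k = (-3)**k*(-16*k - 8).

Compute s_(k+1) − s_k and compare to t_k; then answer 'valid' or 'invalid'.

s_(k+1) = (-3)**(k + 1)*(4*k + 3) - 2
s_(k+1) − s_k = (-3)**k*(-16*k - 8)
(s_(k+1) − s_k) − t_k = 0

valid (s_(k+1) − s_k reduces to t_k)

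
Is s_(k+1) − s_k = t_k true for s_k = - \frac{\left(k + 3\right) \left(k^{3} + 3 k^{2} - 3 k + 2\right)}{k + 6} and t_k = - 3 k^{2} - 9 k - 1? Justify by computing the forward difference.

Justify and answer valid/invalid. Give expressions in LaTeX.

Invalid: residual \frac{6 \left(k^{3} + 12 k^{2} + 29 k + 2\right)}{k^{2} + 13 k + 42} ≠ 0.

s_(k+1) = (k + 4)*(3*k - (k + 1)**3 - 3*(k + 1)**2 + 1)/(k + 7)
s_(k+1) − s_k = (-3*k**4 - 42*k**3 - 172*k**2 - 217*k - 30)/(k**2 + 13*k + 42)
(s_(k+1) − s_k) − t_k = 6*(k**3 + 12*k**2 + 29*k + 2)/(k**2 + 13*k + 42)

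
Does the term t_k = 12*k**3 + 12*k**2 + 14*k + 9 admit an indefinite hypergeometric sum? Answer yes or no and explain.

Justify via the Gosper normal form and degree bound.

t_(k+1)/t_k = (12*k**3 + 48*k**2 + 74*k + 47)/(12*k**3 + 12*k**2 + 14*k + 9).
Take A(k)=1, B(k)=1, C(k)=k**3 + k**2 + 7*k/6 + 3/4.
Need (1)·f(k+1) − (1)·f(k) = k**3 + k**2 + 7*k/6 + 3/4.
deg f ≤ 4 (via 0,0,3).
Solving with deg f ≤ 4: f(k) = k*(3*k**3 - 2*k**2 + 4*k + 4)/12.
Get s_k = R·t_k = k*(3*k**3 - 2*k**2 + 4*k + 4) with R(k) = B(k−1)f(k)/C(k) = k*(3*k**3 - 2*k**2 + 4*k + 4)/(12*k**3 + 12*k**2 + 14*k + 9).
Δs = 12*k**3 + 12*k**2 + 14*k + 9, as required.

Yes. s_k = k*(3*k**3 - 2*k**2 + 4*k + 4).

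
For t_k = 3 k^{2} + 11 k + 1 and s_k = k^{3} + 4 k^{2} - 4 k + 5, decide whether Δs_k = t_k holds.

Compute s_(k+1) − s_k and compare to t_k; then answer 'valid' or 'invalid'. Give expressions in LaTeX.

valid (s_(k+1) − s_k reduces to t_k)

s_(k+1) = k**3 + 7*k**2 + 7*k + 6
s_(k+1) − s_k = 3*k**2 + 11*k + 1
(s_(k+1) − s_k) − t_k = 0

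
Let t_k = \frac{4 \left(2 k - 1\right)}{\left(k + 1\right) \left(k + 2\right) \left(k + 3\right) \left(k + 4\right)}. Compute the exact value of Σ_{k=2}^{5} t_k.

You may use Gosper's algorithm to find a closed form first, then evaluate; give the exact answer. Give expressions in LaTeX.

r(k) = (k + 1)*(2*k + 1)/((k + 5)*(2*k - 1)) after simplifying.
Normal form (A,B,C) = (k + 1, k + 5, k - 1/2).
Need (k + 1)·f(k+1) − (k + 4)·f(k) = k - 1/2.
Degrees (1,1,1) ⇒ d ≤ 3.
Solve for f: f(k) = -k/2 (degree 1 ≤ 3).
R(k) = B(k−1)·f(k)/C(k) = -k*(k + 4)/(2*k - 1); s_k = R·t_k = -4*k/((k + 1)*(k + 2)*(k + 3)).
Δs = 4*(2*k - 1)/(k**4 + 10*k**3 + 35*k**2 + 50*k + 24), as required.
Evaluate s at k=6 and k=2: -1/21 and -2/15; difference 3/35.

Σ = 3/35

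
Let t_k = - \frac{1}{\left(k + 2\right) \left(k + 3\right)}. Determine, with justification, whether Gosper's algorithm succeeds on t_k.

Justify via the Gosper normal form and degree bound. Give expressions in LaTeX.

Step 1: r(k) = (k + 2)/(k + 4).
Gosper form: A/B · C(k+1)/C(k) with A=k + 2, B=k + 4, C=1.
f must satisfy (k + 2)·f(k+1) − (k + 3)·f(k) = 1.
From deg A=1, deg B=1, deg C=0: d=1.
Coefficient equations give f(k) = k/2.
R(k) = B(k−1)·f(k)/C(k) = k*(k + 3)/2; s_k = R·t_k = -k/(2*k + 4).
Δs = -1/(k**2 + 5*k + 6), as required.

Yes. s_k = - \frac{k}{2 k + 4}.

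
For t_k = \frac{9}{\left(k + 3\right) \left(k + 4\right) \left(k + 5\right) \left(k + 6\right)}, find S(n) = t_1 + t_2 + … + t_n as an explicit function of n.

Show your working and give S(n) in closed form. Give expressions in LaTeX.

S(n) = \frac{n \left(n^{2} + 15 n + 74\right)}{40 \left(n^{3} + 15 n^{2} + 74 n + 120\right)}

Ratio r(k) = (k + 3)/(k + 7).
Factor: A=k + 3; B=k + 7; C=1.
f must satisfy (k + 3)·f(k+1) − (k + 6)·f(k) = 1.
From deg A=1, deg B=1, deg C=0: d=3.
Coefficient equations give f(k) = k*(k**2 + 12*k + 47)/180.
R(k) = B(k−1)·f(k)/C(k) = k*(k + 6)*(k**2 + 12*k + 47)/180; s_k = R·t_k = k*(k**2 + 12*k + 47)/(20*(k + 3)*(k + 4)*(k + 5)).
Δs = 9/(k**4 + 18*k**3 + 119*k**2 + 342*k + 360), as required.
Telescope: S(n) = s_(n+1) − s_(1) = (n**3 + 15*n**2 + 74*n + 60)/(20*(n**3 + 15*n**2 + 74*n + 120)) − (1/40) = n*(n**2 + 15*n + 74)/(40*(n**3 + 15*n**2 + 74*n + 120)).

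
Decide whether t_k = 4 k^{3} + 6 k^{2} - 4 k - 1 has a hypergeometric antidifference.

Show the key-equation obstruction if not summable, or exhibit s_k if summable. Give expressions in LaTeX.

Yes. s_k = k \left(k^{3} - 4 k + 2\right).

Ratio r(k) = (4*k**3 + 18*k**2 + 20*k + 5)/(4*k**3 + 6*k**2 - 4*k - 1).
Take A(k)=1, B(k)=1, C(k)=k**3 + 3*k**2/2 - k - 1/4.
f must satisfy (1)·f(k+1) − (1)·f(k) = k**3 + 3*k**2/2 - k - 1/4.
Degrees (0,0,3) ⇒ d ≤ 4.
Solve for f: f(k) = k*(k**3 - 4*k + 2)/4 (degree 4 ≤ 4).
Certificate R = B(k−1)f/C = k*(k**3 - 4*k + 2)/(4*k**3 + 6*k**2 - 4*k - 1) gives s_k = k*(k**3 - 4*k + 2).
Δs = 4*k**3 + 6*k**2 - 4*k - 1, as required.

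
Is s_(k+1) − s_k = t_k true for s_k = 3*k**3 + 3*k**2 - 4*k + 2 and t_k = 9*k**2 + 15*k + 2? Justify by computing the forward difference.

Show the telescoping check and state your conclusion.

s_(k+1) = 3*k**3 + 12*k**2 + 11*k + 4
s_(k+1) − s_k = 9*k**2 + 15*k + 2
(s_(k+1) − s_k) − t_k = 0

Valid — Δs_k = t_k.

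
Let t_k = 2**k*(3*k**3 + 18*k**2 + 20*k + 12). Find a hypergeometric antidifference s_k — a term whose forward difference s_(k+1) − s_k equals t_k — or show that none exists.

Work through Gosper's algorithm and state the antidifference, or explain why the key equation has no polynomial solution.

t_(k+1)/t_k = 2*(3*k**3 + 27*k**2 + 65*k + 53)/(3*k**3 + 18*k**2 + 20*k + 12).
A = 2, B = 1, C = k**3 + 6*k**2 + 20*k/3 + 4.
f must satisfy (2)·f(k+1) − (1)·f(k) = k**3 + 6*k**2 + 20*k/3 + 4.
Bound: deg f ≤ 3.
A polynomial solution: f(k) = (3*k**3 + 2*k + 2)/3.
Certificate R = B(k−1)f/C = (3*k**3 + 2*k + 2)/(3*k**3 + 18*k**2 + 20*k + 12) gives s_k = 2**k*(3*k**3 + 2*k + 2).
Δs = 2**k*(3*k**3 + 18*k**2 + 20*k + 12), as required.

s_k = 2**k*(3*k**3 + 2*k + 2)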